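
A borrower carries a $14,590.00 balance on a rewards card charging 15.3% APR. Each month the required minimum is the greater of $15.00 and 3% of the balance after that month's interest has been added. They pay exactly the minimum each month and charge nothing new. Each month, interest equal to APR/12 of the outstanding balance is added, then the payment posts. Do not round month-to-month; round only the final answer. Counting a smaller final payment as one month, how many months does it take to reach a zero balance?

Monthly rate r = 15.3%/12 = 1.275% = 0.01275.
While 3% of the post-interest balance exceeds $15.00, each month B ← (B·(1+r))·(1 − 0.03), i.e. B shrinks by the factor (1+r)·0.97 = 0.98237.
This holds for months 1–191. Entering month 192 the balance is $487.96; 3% of the post-interest balance is now below $15.00, so the flat $15.00 minimum applies from here.
From month 192 a fixed $15.00 at rate r clears $487.96 in 43 more payments. Total: 191 + 43 = 234 months.

234 months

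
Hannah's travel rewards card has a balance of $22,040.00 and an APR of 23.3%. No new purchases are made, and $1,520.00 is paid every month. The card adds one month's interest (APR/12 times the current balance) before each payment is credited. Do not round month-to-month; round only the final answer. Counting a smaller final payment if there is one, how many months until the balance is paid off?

Monthly rate r = 23.3%/12 = 1.94167% = 0.0194167.
Recurrence: B ← B·(1+r) − $1,520.00.
Month 1: interest $427.94; balance after payment $20,947.94.
Month 2: interest $406.74; balance after payment $19,834.68.
Closed form: n = −ln(1 − rB₀/P)/ln(1+r) = −ln(0.71846)/ln(1.01942) ≈ 17.194, so the balance reaches zero during payment 18.

18 months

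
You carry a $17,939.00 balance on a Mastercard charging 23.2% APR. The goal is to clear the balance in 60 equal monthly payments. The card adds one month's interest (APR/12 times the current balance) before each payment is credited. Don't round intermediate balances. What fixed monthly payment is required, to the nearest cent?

$507.77

Monthly rate r = 23.2%/12 = 1.93333% = 0.0193333.
Level-payment amortization: P = B₀·r / (1 − (1+r)^(−n)) = 17939.00·0.0193333 / (1 − 1.01933^(−60)).
Denominator 1 − (1+r)^(−60) = 0.683023972.
P = 346.821 / 0.683023972 ≈ 507.77.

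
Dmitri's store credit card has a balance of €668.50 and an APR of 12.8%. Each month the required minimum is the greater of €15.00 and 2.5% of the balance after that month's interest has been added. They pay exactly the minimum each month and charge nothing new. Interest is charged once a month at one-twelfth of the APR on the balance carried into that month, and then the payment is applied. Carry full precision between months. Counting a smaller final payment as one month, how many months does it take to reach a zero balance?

Monthly rate r = 12.8%/12 = 1.06667% = 0.0106667.
While 2.5% of the post-interest balance exceeds €15.00, each month B ← (B·(1+r))·(1 − 0.025), i.e. B shrinks by the factor (1+r)·0.975 = 0.9854.
This holds for months 1–9. Entering month 10 the balance is €585.62; 2.5% of the post-interest balance is now below €15.00, so the flat €15.00 minimum applies from here.
From month 10 a fixed €15.00 at rate r clears €585.62 in 51 more payments. Total: 9 + 51 = 60 months.

60 months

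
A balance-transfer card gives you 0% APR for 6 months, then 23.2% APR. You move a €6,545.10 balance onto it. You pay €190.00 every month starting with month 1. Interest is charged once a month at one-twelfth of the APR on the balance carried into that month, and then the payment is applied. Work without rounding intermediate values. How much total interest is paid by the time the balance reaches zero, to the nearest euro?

Promo months 1–6 at r₀ = 0%/12 = 0; months 7+ at r₁ = 23.2%/12 = 0.0193333.
After month 6 (no interest yet): B = €6,545.10 − 6·€190.00 = €5,405.10.
Then at r₁ with €190.00/mo: n₂ = −ln(1 − r₁·B/P)/ln(1+r₁) ≈ 41.70 → 42 more payments.
Total paid = 47·€190.00 + €133.24 = €9,063.24; interest = €9,063.24 − €6,545.10 = €2,518.14.

€2,518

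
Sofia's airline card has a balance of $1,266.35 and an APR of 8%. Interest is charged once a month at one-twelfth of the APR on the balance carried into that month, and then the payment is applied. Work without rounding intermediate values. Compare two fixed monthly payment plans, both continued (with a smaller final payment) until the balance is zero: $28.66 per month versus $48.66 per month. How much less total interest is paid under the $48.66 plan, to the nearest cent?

Monthly rate r = 8%/12 = 0.666667% = 0.00666667.
At $28.66/mo: n = ⌈−ln(1 − rB₀/P)/ln(1+r)⌉ = 53 payments (last $14.82); total interest = total paid − $1,266.35 = $238.79.
At $48.66/mo: 29 payments (last $33.02); total interest $129.15.
Interest saved = $238.79 − $129.15 = $109.64.

$109.64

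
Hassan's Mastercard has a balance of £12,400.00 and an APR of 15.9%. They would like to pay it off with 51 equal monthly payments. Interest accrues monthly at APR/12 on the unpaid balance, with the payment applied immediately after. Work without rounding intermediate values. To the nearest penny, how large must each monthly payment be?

Monthly rate r = 15.9%/12 = 1.325% = 0.01325.
Level-payment amortization: P = B₀·r / (1 − (1+r)^(−n)) = 12400.00·0.01325 / (1 − 1.01325^(−51)).
Denominator 1 − (1+r)^(−51) = 0.488962504.
P = 164.3 / 0.488962504 ≈ 336.02.

£336.02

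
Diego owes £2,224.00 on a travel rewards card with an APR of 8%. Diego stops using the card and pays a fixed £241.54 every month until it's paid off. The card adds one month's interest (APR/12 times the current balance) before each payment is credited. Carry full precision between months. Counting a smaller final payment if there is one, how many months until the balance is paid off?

10 months

Monthly rate r = 8%/12 = 0.666667% = 0.00666667.
Recurrence: B ← B·(1+r) − £241.54.
Month 1: interest £14.83; balance after payment £1,997.29.
Month 2: interest £13.32; balance after payment £1,769.06.
Closed form: n = −ln(1 − rB₀/P)/ln(1+r) = −ln(0.93862)/ln(1.00667) ≈ 9.534, so the balance reaches zero during payment 10.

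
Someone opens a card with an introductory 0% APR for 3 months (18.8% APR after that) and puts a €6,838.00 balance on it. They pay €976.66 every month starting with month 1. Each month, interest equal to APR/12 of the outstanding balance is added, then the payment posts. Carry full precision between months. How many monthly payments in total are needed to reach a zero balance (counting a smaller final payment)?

Promo months 1–3 at r₀ = 0%/12 = 0; months 4+ at r₁ = 18.8%/12 = 0.0156667.
After month 3 (no interest yet): B = €6,838.00 − 3·€976.66 = €3,908.02.
Then at r₁ with €976.66/mo: n₂ = −ln(1 − r₁·B/P)/ln(1+r₁) ≈ 4.16 → 5 more payments.

8 payments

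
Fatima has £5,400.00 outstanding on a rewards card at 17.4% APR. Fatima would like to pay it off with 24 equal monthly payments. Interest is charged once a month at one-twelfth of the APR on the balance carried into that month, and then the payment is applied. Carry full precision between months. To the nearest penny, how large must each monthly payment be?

£268.03

Monthly rate r = 17.4%/12 = 1.45% = 0.0145.
Level-payment amortization: P = B₀·r / (1 − (1+r)^(−n)) = 5400.00·0.0145 / (1 − 1.0145^(−24)).
Denominator 1 − (1+r)^(−24) = 0.292134466.
P = 78.3 / 0.292134466 ≈ 268.03.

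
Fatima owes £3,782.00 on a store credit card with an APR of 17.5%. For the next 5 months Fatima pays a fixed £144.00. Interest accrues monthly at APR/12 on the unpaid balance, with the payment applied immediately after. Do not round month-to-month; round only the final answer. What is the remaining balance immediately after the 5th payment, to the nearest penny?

£3,324.62

Monthly rate r = 17.5%/12 = 1.45833% = 0.0145833.
Each month: B ← B·(1+r) − £144.00.
Month 1: interest £55.15; balance after payment £3,693.15.
Month 2: interest £53.86; balance after payment £3,603.01.
Month 3: interest £52.54; balance after payment £3,511.56.
Month 4: interest £51.21; balance after payment £3,418.77.
Month 5: interest £49.86; balance after payment £3,324.62.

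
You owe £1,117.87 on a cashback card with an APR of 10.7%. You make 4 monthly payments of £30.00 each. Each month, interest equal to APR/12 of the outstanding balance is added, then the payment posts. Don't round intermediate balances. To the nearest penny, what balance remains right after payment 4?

Monthly rate r = 10.7%/12 = 0.891667% = 0.00891667.
Each month: B ← B·(1+r) − £30.00.
Month 1: interest £9.97; balance after payment £1,097.84.
Month 2: interest £9.79; balance after payment £1,077.63.
Month 3: interest £9.61; balance after payment £1,057.24.
Month 4: interest £9.43; balance after payment £1,036.66.

£1,036.66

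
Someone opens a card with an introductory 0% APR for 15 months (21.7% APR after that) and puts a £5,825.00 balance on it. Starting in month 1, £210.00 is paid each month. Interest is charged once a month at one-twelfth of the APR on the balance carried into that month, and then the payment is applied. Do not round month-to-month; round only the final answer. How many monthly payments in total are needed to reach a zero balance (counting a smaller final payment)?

30 payments

Promo months 1–15 at r₀ = 0%/12 = 0; months 16+ at r₁ = 21.7%/12 = 0.0180833.
After month 15 (no interest yet): B = £5,825.00 − 15·£210.00 = £2,675.00.
Then at r₁ with £210.00/mo: n₂ = −ln(1 − r₁·B/P)/ln(1+r₁) ≈ 14.61 → 15 more payments.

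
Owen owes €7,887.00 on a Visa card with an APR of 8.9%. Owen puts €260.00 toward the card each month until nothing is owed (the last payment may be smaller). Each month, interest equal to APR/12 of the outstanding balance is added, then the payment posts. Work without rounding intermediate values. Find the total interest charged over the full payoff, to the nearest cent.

€1,081.05

Monthly rate r = 8.9%/12 = 0.741667% = 0.00741667.
Payoff takes n = ⌈−ln(1 − rB₀/P)/ln(1+r)⌉ = ⌈34.492⌉ = 35 payments; the last is €128.05.
Total paid = 34·€260.00 + €128.05 = €8,968.05.
Total interest = total paid − principal = €8,968.05 − €7,887.00 = €1,081.05.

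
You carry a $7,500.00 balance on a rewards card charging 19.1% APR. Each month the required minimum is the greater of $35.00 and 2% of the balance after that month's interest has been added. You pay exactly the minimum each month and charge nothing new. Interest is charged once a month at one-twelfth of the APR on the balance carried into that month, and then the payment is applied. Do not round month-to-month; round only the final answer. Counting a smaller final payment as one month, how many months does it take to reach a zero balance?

431 months

Monthly rate r = 19.1%/12 = 1.59167% = 0.0159167.
While 2% of the post-interest balance exceeds $35.00, each month B ← (B·(1+r))·(1 − 0.02), i.e. B shrinks by the factor (1+r)·0.98 = 0.9956.
This holds for months 1–334. Entering month 335 the balance is $1,718.58; 2% of the post-interest balance is now below $35.00, so the flat $35.00 minimum applies from here.
From month 335 a fixed $35.00 at rate r clears $1,718.58 in 97 more payments. Total: 334 + 97 = 431 months.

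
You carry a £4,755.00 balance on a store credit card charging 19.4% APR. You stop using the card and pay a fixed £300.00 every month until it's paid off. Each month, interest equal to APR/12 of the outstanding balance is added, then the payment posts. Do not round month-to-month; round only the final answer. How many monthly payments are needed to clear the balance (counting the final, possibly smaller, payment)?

Monthly rate r = 19.4%/12 = 1.61667% = 0.0161667.
Recurrence: B ← B·(1+r) − £300.00.
Month 1: interest £76.87; balance after payment £4,531.87.
Month 2: interest £73.27; balance after payment £4,305.14.
Closed form: n = −ln(1 − rB₀/P)/ln(1+r) = −ln(0.74376)/ln(1.01617) ≈ 18.459, so the balance reaches zero during payment 19.

19 months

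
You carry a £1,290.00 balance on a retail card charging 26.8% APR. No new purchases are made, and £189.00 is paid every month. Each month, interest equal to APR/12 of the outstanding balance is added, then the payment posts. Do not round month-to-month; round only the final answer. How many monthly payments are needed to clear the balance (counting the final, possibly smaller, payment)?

Monthly rate r = 26.8%/12 = 2.23333% = 0.0223333.
Recurrence: B ← B·(1+r) − £189.00.
Month 1: interest £28.81; balance after payment £1,129.81.
Month 2: interest £25.23; balance after payment £966.04.
Closed form: n = −ln(1 − rB₀/P)/ln(1+r) = −ln(0.84757)/ln(1.02233) ≈ 7.488, so the balance reaches zero during payment 8.

8 months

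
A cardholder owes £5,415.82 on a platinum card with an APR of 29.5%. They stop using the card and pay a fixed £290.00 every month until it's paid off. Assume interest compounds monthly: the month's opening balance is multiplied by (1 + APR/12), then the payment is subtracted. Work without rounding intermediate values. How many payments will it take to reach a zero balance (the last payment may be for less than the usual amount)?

Monthly rate r = 29.5%/12 = 2.45833% = 0.0245833.
Recurrence: B ← B·(1+r) − £290.00.
Month 1: interest £133.14; balance after payment £5,258.96.
Month 2: interest £129.28; balance after payment £5,098.24.
Closed form: n = −ln(1 − rB₀/P)/ln(1+r) = −ln(0.5409)/ln(1.02458) ≈ 25.303, so the balance reaches zero during payment 26.

26 months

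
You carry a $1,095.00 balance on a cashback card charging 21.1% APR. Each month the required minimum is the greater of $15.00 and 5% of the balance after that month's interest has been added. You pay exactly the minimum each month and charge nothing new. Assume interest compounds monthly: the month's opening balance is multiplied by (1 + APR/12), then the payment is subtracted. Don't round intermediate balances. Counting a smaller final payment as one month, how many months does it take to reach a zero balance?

Monthly rate r = 21.1%/12 = 1.75833% = 0.0175833.
While 5% of the post-interest balance exceeds $15.00, each month B ← (B·(1+r))·(1 − 0.05), i.e. B shrinks by the factor (1+r)·0.95 = 0.9667.
This holds for months 1–39. Entering month 40 the balance is $292.32; 5% of the post-interest balance is now below $15.00, so the flat $15.00 minimum applies from here.
From month 40 a fixed $15.00 at rate r clears $292.32 in 25 more payments. Total: 39 + 25 = 64 months.

64 months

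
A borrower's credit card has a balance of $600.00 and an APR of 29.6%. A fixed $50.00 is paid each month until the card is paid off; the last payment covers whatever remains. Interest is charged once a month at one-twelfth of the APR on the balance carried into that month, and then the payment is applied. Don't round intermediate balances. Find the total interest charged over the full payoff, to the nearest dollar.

Monthly rate r = 29.6%/12 = 2.46667% = 0.0246667.
Payoff takes n = ⌈−ln(1 − rB₀/P)/ln(1+r)⌉ = ⌈14.404⌉ = 15 payments; the last is $20.33.
Total paid = 14·$50.00 + $20.33 = $720.33.
Total interest = total paid − principal = $720.33 − $600.00 = $120.33.

$120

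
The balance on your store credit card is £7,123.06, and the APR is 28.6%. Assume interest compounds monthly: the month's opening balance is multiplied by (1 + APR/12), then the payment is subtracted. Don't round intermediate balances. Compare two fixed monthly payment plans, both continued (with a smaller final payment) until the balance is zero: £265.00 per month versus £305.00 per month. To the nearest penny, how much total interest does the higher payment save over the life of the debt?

Monthly rate r = 28.6%/12 = 2.38333% = 0.0238333.
At £265.00/mo: n = ⌈−ln(1 − rB₀/P)/ln(1+r)⌉ = 44 payments (last £119.85); total interest = total paid − £7,123.06 = £4,391.79.
At £305.00/mo: 35 payments (last £162.49); total interest £3,409.43.
Interest saved = £4,391.79 − £3,409.43 = £982.36.

£982.36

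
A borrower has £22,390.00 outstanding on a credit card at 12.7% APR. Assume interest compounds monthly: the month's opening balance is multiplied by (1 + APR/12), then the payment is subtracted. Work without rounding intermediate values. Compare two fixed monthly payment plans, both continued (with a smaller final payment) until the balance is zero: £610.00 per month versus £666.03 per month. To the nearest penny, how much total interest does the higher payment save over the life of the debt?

£676.21

Monthly rate r = 12.7%/12 = 1.05833% = 0.0105833.
At £610.00/mo: n = ⌈−ln(1 − rB₀/P)/ln(1+r)⌉ = 47 payments (last £435.24); total interest = total paid − £22,390.00 = £6,105.24.
At £666.03/mo: 42 payments (last £511.80); total interest £5,429.03.
Interest saved = £6,105.24 − £5,429.03 = £676.21.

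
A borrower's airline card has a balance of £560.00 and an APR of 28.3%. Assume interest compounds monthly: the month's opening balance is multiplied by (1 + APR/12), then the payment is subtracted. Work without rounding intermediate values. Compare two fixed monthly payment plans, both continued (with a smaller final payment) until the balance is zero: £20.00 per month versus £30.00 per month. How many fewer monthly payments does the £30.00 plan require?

22 fewer payments

Monthly rate r = 28.3%/12 = 2.35833% = 0.0235833.
At £20.00/mo: n = ⌈−ln(1 − rB₀/P)/ln(1+r)⌉ = 47 payments (last £6.53); total interest = total paid − £560.00 = £366.53.
At £30.00/mo: 25 payments (last £26.79); total interest £186.79.
Payments saved = 47 − 25 = 22.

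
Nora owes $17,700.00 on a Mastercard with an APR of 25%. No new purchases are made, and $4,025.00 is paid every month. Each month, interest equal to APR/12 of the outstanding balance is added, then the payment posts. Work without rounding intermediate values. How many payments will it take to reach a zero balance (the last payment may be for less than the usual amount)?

Monthly rate r = 25%/12 = 2.08333% = 0.0208333.
Recurrence: B ← B·(1+r) − $4,025.00.
Month 1: interest $368.75; balance after payment $14,043.75.
Month 2: interest $292.58; balance after payment $10,311.33.
Month 3: interest $214.82; balance after payment $6,501.15.
Month 4: interest $135.44; balance after payment $2,611.59.
Month 5: interest $54.41; balance after payment $0.00.

5 months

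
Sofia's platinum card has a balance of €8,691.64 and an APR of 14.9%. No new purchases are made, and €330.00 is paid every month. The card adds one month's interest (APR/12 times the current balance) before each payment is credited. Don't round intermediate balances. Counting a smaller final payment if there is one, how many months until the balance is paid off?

Monthly rate r = 14.9%/12 = 1.24167% = 0.0124167.
Recurrence: B ← B·(1+r) − €330.00.
Month 1: interest €107.92; balance after payment €8,469.56.
Month 2: interest €105.16; balance after payment €8,244.72.
Closed form: n = −ln(1 − rB₀/P)/ln(1+r) = −ln(0.67297)/ln(1.01242) ≈ 32.095, so the balance reaches zero during payment 33.

33 months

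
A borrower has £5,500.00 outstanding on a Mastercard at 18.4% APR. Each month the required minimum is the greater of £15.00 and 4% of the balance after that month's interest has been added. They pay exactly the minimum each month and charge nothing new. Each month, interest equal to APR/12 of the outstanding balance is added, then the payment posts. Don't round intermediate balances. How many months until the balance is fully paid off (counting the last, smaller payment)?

Monthly rate r = 18.4%/12 = 1.53333% = 0.0153333.
While 4% of the post-interest balance exceeds £15.00, each month B ← (B·(1+r))·(1 − 0.04), i.e. B shrinks by the factor (1+r)·0.96 = 0.97472.
This holds for months 1–106. Entering month 107 the balance is £364.44; 4% of the post-interest balance is now below £15.00, so the flat £15.00 minimum applies from here.
From month 107 a fixed £15.00 at rate r clears £364.44 in 31 more payments. Total: 106 + 31 = 137 months.

137 months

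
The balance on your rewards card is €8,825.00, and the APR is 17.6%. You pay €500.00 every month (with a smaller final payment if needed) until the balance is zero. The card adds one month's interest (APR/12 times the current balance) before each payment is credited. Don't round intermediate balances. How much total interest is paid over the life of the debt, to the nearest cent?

Monthly rate r = 17.6%/12 = 1.46667% = 0.0146667.
Payoff takes n = ⌈−ln(1 − rB₀/P)/ln(1+r)⌉ = ⌈20.575⌉ = 21 payments; the last is €288.38.
Total paid = 20·€500.00 + €288.38 = €10,288.38.
Total interest = total paid − principal = €10,288.38 − €8,825.00 = €1,463.38.

€1,463.38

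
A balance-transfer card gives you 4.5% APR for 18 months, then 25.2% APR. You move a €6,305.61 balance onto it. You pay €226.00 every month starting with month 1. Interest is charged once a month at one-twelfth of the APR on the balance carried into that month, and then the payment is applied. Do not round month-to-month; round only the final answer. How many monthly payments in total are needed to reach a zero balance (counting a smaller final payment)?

Promo months 1–18 at r₀ = 4.5%/12 = 0.00375; months 19+ at r₁ = 25.2%/12 = 0.021.
After month 18: iterate B ← B·(1+r₀) − €226.00 for 18 months → €2,544.78.
Then at r₁ with €226.00/mo: n₂ = −ln(1 − r₁·B/P)/ln(1+r₁) ≈ 12.98 → 13 more payments.

31 payments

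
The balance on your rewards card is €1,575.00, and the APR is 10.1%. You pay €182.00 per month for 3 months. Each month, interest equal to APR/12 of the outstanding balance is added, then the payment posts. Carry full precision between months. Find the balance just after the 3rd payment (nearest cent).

€1,064.50

Monthly rate r = 10.1%/12 = 0.841667% = 0.00841667.
Each month: B ← B·(1+r) − €182.00.
Month 1: interest €13.26; balance after payment €1,406.26.
Month 2: interest €11.84; balance after payment €1,236.09.
Month 3: interest €10.40; balance after payment €1,064.50.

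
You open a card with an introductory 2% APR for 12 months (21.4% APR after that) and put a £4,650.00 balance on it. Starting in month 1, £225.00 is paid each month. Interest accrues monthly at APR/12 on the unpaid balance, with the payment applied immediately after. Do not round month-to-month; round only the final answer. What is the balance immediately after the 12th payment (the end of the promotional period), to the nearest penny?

Promo months 1–12 at r₀ = 2%/12 = 0.00166667; months 13+ at r₁ = 21.4%/12 = 0.0178333.
After month 12: iterate B ← B·(1+r₀) − £225.00 for 12 months → £2,018.97.

£2,018.97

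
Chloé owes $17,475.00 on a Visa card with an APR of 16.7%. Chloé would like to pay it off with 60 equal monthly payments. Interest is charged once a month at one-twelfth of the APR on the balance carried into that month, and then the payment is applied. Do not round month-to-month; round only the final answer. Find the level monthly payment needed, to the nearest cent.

Monthly rate r = 16.7%/12 = 1.39167% = 0.0139167.
Level-payment amortization: P = B₀·r / (1 − (1+r)^(−n)) = 17475.00·0.0139167 / (1 − 1.01392^(−60)).
Denominator 1 − (1+r)^(−60) = 0.563620561.
P = 243.194 / 0.563620561 ≈ 431.48.

$431.48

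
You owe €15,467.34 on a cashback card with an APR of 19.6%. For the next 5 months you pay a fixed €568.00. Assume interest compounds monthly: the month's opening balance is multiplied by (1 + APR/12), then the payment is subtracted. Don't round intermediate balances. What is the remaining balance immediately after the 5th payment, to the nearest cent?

€13,838.15

Monthly rate r = 19.6%/12 = 1.63333% = 0.0163333.
Each month: B ← B·(1+r) − €568.00.
Month 1: interest €252.63; balance after payment €15,151.97.
Month 2: interest €247.48; balance after payment €14,831.46.
Month 3: interest €242.25; balance after payment €14,505.70.
Month 4: interest €236.93; balance after payment €14,174.63.
Month 5: interest €231.52; balance after payment €13,838.15.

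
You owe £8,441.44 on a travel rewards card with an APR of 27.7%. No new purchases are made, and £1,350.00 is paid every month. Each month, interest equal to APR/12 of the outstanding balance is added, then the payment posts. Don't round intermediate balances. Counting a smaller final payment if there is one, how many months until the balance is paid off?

Monthly rate r = 27.7%/12 = 2.30833% = 0.0230833.
Recurrence: B ← B·(1+r) − £1,350.00.
Month 1: interest £194.86; balance after payment £7,286.30.
Month 2: interest £168.19; balance after payment £6,104.49.
Closed form: n = −ln(1 − rB₀/P)/ln(1+r) = −ln(0.85566)/ln(1.02308) ≈ 6.831, so the balance reaches zero during payment 7.

7 months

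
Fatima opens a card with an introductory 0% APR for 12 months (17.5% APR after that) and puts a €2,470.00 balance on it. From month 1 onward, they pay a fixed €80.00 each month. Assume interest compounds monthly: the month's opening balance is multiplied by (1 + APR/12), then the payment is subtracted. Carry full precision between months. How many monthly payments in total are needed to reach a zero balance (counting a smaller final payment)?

Promo months 1–12 at r₀ = 0%/12 = 0; months 13+ at r₁ = 17.5%/12 = 0.0145833.
After month 12 (no interest yet): B = €2,470.00 − 12·€80.00 = €1,510.00.
Then at r₁ with €80.00/mo: n₂ = −ln(1 − r₁·B/P)/ln(1+r₁) ≈ 22.24 → 23 more payments.

35 payments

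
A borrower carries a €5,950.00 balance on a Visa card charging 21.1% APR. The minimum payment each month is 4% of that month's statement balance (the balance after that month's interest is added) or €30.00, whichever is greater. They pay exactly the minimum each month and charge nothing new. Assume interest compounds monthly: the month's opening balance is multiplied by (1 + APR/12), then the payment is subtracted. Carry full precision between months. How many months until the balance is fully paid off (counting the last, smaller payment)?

122 months

Monthly rate r = 21.1%/12 = 1.75833% = 0.0175833.
While 4% of the post-interest balance exceeds €30.00, each month B ← (B·(1+r))·(1 − 0.04), i.e. B shrinks by the factor (1+r)·0.96 = 0.97688.
This holds for months 1–90. Entering month 91 the balance is €724.81; 4% of the post-interest balance is now below €30.00, so the flat €30.00 minimum applies from here.
From month 91 a fixed €30.00 at rate r clears €724.81 in 32 more payments. Total: 90 + 32 = 122 months.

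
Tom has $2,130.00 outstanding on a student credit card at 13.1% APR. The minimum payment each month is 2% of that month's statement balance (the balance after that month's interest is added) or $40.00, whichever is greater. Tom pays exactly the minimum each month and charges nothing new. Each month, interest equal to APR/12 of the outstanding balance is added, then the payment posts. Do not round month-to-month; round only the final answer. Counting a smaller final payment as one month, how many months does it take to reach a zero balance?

Monthly rate r = 13.1%/12 = 1.09167% = 0.0109167.
While 2% of the post-interest balance exceeds $40.00, each month B ← (B·(1+r))·(1 − 0.02), i.e. B shrinks by the factor (1+r)·0.98 = 0.9907.
This holds for months 1–8. Entering month 9 the balance is $1,976.56; 2% of the post-interest balance is now below $40.00, so the flat $40.00 minimum applies from here.
From month 9 a fixed $40.00 at rate r clears $1,976.56 in 72 more payments. Total: 8 + 72 = 80 months.

80 months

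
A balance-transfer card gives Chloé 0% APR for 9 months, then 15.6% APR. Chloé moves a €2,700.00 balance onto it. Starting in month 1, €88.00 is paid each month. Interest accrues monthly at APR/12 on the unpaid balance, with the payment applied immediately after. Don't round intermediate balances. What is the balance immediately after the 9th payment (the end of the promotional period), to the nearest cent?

€1,908.00

Promo months 1–9 at r₀ = 0%/12 = 0; months 10+ at r₁ = 15.6%/12 = 0.013.
After month 9 (no interest yet): B = €2,700.00 − 9·€88.00 = €1,908.00.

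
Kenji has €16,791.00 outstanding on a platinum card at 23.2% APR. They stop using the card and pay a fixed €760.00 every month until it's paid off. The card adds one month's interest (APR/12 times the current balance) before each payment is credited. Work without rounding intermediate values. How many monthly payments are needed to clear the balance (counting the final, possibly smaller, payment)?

Monthly rate r = 23.2%/12 = 1.93333% = 0.0193333.
Recurrence: B ← B·(1+r) − €760.00.
Month 1: interest €324.63; balance after payment €16,355.63.
Month 2: interest €316.21; balance after payment €15,911.83.
Closed form: n = −ln(1 − rB₀/P)/ln(1+r) = −ln(0.57286)/ln(1.01933) ≈ 29.094, so the balance reaches zero during payment 30.

30 months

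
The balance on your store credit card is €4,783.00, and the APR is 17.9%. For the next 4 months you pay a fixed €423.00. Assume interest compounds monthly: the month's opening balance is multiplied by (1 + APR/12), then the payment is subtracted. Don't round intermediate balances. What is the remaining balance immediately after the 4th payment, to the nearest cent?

€3,344.60

Monthly rate r = 17.9%/12 = 1.49167% = 0.0149167.
Each month: B ← B·(1+r) − €423.00.
Month 1: interest €71.35; balance after payment €4,431.35.
Month 2: interest €66.10; balance after payment €4,074.45.
Month 3: interest €60.78; balance after payment €3,712.22.
Month 4: interest €55.37; balance after payment €3,344.60.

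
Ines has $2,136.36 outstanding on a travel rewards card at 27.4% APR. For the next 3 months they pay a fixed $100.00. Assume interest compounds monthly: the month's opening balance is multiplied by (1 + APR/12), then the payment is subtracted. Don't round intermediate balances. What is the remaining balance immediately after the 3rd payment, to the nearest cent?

Monthly rate r = 27.4%/12 = 2.28333% = 0.0228333.
Each month: B ← B·(1+r) − $100.00.
Month 1: interest $48.78; balance after payment $2,085.14.
Month 2: interest $47.61; balance after payment $2,032.75.
Month 3: interest $46.41; balance after payment $1,979.17.

$1,979.17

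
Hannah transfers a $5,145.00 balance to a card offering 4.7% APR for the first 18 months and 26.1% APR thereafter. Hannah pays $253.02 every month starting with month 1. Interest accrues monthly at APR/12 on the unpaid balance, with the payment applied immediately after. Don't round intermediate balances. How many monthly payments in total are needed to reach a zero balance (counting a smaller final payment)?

22 months

Promo months 1–18 at r₀ = 4.7%/12 = 0.00391667; months 19+ at r₁ = 26.1%/12 = 0.02175.
After month 18: iterate B ← B·(1+r₀) − $253.02 for 18 months → $810.86.
Then at r₁ with $253.02/mo: n₂ = −ln(1 − r₁·B/P)/ln(1+r₁) ≈ 3.36 → 4 more payments.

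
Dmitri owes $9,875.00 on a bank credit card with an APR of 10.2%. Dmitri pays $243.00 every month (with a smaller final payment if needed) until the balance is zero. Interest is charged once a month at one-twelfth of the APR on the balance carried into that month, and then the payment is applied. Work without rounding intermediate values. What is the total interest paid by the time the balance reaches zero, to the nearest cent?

$2,291.15

Monthly rate r = 10.2%/12 = 0.85% = 0.0085.
Payoff takes n = ⌈−ln(1 − rB₀/P)/ln(1+r)⌉ = ⌈50.066⌉ = 51 payments; the last is $16.15.
Total paid = 50·$243.00 + $16.15 = $12,166.15.
Total interest = total paid − principal = $12,166.15 − $9,875.00 = $2,291.15.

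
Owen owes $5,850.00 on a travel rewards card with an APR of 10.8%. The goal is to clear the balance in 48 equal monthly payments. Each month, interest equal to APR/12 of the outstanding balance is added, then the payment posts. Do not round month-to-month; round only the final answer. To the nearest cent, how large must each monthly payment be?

$150.63

Monthly rate r = 10.8%/12 = 0.9% = 0.009.
Level-payment amortization: P = B₀·r / (1 − (1+r)^(−n)) = 5850.00·0.009 / (1 − 1.009^(−48)).
Denominator 1 − (1+r)^(−48) = 0.349534869.
P = 52.65 / 0.349534869 ≈ 150.63.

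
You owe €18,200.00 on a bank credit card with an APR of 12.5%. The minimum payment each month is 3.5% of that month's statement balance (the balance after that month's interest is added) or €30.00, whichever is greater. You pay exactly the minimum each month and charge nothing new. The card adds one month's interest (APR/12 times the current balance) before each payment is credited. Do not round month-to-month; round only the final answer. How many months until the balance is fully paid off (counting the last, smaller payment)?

156 months

Monthly rate r = 12.5%/12 = 1.04167% = 0.0104167.
While 3.5% of the post-interest balance exceeds €30.00, each month B ← (B·(1+r))·(1 − 0.035), i.e. B shrinks by the factor (1+r)·0.965 = 0.97505.
This holds for months 1–122. Entering month 123 the balance is €834.57; 3.5% of the post-interest balance is now below €30.00, so the flat €30.00 minimum applies from here.
From month 123 a fixed €30.00 at rate r clears €834.57 in 34 more payments. Total: 122 + 34 = 156 months.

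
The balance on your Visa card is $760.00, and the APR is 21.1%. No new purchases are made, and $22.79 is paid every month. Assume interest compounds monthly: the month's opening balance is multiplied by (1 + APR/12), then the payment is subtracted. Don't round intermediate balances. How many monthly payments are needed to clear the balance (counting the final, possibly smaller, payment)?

Monthly rate r = 21.1%/12 = 1.75833% = 0.0175833.
Recurrence: B ← B·(1+r) − $22.79.
Month 1: interest $13.36; balance after payment $750.57.
Month 2: interest $13.20; balance after payment $740.98.
Closed form: n = −ln(1 − rB₀/P)/ln(1+r) = −ln(0.41363)/ln(1.01758) ≈ 50.646, so the balance reaches zero during payment 51.

51 payments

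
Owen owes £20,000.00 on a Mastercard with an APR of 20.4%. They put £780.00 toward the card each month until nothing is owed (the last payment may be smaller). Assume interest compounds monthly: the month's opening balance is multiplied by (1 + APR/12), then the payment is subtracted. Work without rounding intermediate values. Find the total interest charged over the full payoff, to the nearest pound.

£6,491

Monthly rate r = 20.4%/12 = 1.7% = 0.017.
Payoff takes n = ⌈−ln(1 − rB₀/P)/ln(1+r)⌉ = ⌈33.963⌉ = 34 payments; the last is £751.42.
Total paid = 33·£780.00 + £751.42 = £26,491.42.
Total interest = total paid − principal = £26,491.42 − £20,000.00 = £6,491.42.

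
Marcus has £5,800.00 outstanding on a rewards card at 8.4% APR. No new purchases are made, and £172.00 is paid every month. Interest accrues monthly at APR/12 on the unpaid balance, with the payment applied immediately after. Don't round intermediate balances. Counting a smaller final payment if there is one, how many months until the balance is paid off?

39 months

Monthly rate r = 8.4%/12 = 0.7% = 0.007.
Recurrence: B ← B·(1+r) − £172.00.
Month 1: interest £40.60; balance after payment £5,668.60.
Month 2: interest £39.68; balance after payment £5,536.28.
Closed form: n = −ln(1 − rB₀/P)/ln(1+r) = −ln(0.76395)/ln(1.007) ≈ 38.599, so the balance reaches zero during payment 39.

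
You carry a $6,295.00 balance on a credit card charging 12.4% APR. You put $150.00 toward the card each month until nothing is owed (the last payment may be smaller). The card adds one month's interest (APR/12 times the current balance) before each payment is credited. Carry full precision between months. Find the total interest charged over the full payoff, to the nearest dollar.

$2,001

Monthly rate r = 12.4%/12 = 1.03333% = 0.0103333.
Payoff takes n = ⌈−ln(1 − rB₀/P)/ln(1+r)⌉ = ⌈55.305⌉ = 56 payments; the last is $45.92.
Total paid = 55·$150.00 + $45.92 = $8,295.92.
Total interest = total paid − principal = $8,295.92 − $6,295.00 = $2,000.92.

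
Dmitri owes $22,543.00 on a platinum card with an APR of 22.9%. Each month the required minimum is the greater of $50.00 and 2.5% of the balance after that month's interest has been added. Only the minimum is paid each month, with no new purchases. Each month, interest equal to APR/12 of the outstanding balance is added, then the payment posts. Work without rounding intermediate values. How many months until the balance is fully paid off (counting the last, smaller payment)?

Monthly rate r = 22.9%/12 = 1.90833% = 0.0190833.
While 2.5% of the post-interest balance exceeds $50.00, each month B ← (B·(1+r))·(1 − 0.025), i.e. B shrinks by the factor (1+r)·0.975 = 0.99361.
This holds for months 1–381. Entering month 382 the balance is $1,957.34; 2.5% of the post-interest balance is now below $50.00, so the flat $50.00 minimum applies from here.
From month 382 a fixed $50.00 at rate r clears $1,957.34 in 73 more payments. Total: 381 + 73 = 454 months.

454 months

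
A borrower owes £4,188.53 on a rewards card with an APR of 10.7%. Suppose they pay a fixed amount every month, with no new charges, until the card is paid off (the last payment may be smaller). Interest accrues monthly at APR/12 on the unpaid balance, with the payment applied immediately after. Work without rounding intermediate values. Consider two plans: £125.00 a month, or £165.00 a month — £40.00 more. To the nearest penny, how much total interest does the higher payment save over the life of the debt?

£227.74

Monthly rate r = 10.7%/12 = 0.891667% = 0.00891667.
At £125.00/mo: n = ⌈−ln(1 − rB₀/P)/ln(1+r)⌉ = 40 payments (last £122.90); total interest = total paid − £4,188.53 = £809.37.
At £165.00/mo: 29 payments (last £150.16); total interest £581.63.
Interest saved = £809.37 − £581.63 = £227.74.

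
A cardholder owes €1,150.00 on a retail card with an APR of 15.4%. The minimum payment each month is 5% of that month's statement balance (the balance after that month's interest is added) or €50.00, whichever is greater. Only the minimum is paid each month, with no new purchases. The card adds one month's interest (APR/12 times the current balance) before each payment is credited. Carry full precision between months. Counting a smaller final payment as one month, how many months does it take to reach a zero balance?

Monthly rate r = 15.4%/12 = 1.28333% = 0.0128333.
While 5% of the post-interest balance exceeds €50.00, each month B ← (B·(1+r))·(1 − 0.05), i.e. B shrinks by the factor (1+r)·0.95 = 0.96219.
This holds for months 1–4. Entering month 5 the balance is €985.70; 5% of the post-interest balance is now below €50.00, so the flat €50.00 minimum applies from here.
From month 5 a fixed €50.00 at rate r clears €985.70 in 23 more payments. Total: 4 + 23 = 27 months.

27 months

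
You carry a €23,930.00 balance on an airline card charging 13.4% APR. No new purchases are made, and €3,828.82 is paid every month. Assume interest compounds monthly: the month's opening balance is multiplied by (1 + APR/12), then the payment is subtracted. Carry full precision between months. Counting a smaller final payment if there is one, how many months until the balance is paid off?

7 months

Monthly rate r = 13.4%/12 = 1.11667% = 0.0111667.
Recurrence: B ← B·(1+r) − €3,828.82.
Month 1: interest €267.22; balance after payment €20,368.40.
Month 2: interest €227.45; balance after payment €16,767.03.
Closed form: n = −ln(1 − rB₀/P)/ln(1+r) = −ln(0.93021)/ln(1.01117) ≈ 6.515, so the balance reaches zero during payment 7.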